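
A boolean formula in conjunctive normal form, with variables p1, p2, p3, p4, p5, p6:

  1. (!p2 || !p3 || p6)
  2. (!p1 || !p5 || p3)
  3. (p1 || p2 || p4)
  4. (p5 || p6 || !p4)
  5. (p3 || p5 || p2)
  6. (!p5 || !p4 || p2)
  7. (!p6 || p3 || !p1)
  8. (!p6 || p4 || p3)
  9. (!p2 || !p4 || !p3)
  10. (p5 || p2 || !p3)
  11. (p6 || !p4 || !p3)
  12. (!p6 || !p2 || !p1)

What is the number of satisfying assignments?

Case analysis on p3 and p2:
  p3=1, p2=1: remaining (p1,p4,p5,p6) ∈ {(0,0,0,1); (0,0,1,1)} — 2.
  p3=1, p2=0: remaining (p1,p4,p5,p6) ∈ {(1,0,1,0); (1,0,1,1)} — 2.
  p3=0, p2=1: 6 of the 16 assignments to (p1,p4,p5,p6) work.
  p3=0, p2=0: a clause becomes empty — 0.
Total: 2 + 2 + 6 + 0 = 10.

10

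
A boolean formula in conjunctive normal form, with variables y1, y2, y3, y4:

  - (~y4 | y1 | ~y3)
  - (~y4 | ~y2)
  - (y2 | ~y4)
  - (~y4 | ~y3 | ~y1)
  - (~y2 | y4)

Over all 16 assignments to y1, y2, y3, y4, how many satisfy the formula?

Satisfying assignments:
  y1=F y2=F y3=F y4=F
  y1=F y2=F y3=T y4=F
  y1=T y2=F y3=F y4=F
  y1=T y2=F y3=T y4=F
That's 4 in total.

4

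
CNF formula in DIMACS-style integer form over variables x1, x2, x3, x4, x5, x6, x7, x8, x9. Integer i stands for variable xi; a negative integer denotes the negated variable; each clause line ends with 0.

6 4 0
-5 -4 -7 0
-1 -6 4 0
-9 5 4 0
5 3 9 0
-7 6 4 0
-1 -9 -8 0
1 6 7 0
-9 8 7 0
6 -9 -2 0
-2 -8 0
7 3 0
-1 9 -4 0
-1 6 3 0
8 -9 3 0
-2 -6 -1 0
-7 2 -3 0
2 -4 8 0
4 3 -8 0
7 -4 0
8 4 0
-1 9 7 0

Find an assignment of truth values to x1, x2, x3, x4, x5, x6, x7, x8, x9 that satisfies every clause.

Branch on x1: take x1 = False.
Set x2 = False and propagate.
For the remaining variables, x3 = True, x4 = False, x5 = True, x6 = True, x7 = False, x8 = True, x9 = False works.

x1=0  x2=0  x3=1  x4=0  x5=1  x6=1  x7=0  x8=1  x9=0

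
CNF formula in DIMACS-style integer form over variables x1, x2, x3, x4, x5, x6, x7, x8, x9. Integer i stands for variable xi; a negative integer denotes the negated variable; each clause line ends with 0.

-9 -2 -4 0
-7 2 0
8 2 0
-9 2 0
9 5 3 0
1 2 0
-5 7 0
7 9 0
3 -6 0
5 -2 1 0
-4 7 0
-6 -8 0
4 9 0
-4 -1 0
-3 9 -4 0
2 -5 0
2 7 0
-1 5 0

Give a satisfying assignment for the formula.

x1 = False, x2 = True, x3 = True, x4 = False, x5 = True, x6 = True, x7 = True, x8 = False, x9 = True

Set x1 = False and propagate.
  then x2 is forced to True.
  then x5 is forced to True.
  then x7 is forced to True.
For the remaining variables, x3 = True, x4 = False, x6 = True, x8 = False, x9 = True works.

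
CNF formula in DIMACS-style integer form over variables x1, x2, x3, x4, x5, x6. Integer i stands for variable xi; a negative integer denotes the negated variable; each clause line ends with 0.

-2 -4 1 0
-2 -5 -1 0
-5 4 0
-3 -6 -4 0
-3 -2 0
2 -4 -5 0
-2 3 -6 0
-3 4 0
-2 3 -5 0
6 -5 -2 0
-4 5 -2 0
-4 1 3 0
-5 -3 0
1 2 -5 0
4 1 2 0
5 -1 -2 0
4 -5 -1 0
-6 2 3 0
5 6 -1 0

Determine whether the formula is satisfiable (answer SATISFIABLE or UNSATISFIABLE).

Set x1 = False and propagate.
For the remaining variables, x2 = False, x3 = True, x4 = True, x5 = False, x6 = False works.
So x1 = 0, x2 = 0, x3 = 1, x4 = 1, x5 = 0, x6 = 0 is a satisfying assignment.

SATISFIABLE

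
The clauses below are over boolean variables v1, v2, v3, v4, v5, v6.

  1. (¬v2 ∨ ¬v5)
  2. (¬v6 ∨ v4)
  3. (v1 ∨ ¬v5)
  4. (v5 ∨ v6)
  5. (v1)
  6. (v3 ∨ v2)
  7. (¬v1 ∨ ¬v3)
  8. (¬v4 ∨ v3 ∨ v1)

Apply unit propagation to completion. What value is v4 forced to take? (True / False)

Unit clause (v1) sets v1 = True.
From (¬v3 ∨ ¬v1) and v1 = True: v3 = False.
(v3 ∨ v2) with v3 = False leaves only v2, so v2 = True.
From (¬v2 ∨ ¬v5) and v2 = True: v5 = False.
From (v6 ∨ v5) and v5 = False: v6 = True.
(v4 ∨ ¬v6) with v6 = True leaves only v4, so v4 = True.

True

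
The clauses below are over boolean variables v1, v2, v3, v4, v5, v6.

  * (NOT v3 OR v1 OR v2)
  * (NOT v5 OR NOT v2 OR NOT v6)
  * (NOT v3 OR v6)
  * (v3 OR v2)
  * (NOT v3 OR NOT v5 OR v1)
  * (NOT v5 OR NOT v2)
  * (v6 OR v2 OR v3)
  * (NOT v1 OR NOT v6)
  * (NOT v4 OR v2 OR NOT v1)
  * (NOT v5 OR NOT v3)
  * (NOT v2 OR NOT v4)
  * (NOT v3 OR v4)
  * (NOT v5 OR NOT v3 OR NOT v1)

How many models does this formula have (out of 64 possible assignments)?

3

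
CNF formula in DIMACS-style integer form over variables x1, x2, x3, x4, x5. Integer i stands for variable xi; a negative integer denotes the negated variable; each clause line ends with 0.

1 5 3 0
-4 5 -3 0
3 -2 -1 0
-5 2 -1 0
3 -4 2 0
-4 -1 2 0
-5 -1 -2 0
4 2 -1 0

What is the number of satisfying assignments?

10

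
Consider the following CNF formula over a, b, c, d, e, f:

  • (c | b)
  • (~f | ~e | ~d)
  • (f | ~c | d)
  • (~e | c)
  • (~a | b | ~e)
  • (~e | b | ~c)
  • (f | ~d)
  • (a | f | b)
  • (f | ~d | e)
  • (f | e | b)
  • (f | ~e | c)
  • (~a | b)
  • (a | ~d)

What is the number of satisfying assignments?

11

Case analysis on e and f:
  e=T, f=T: remaining (a,b,c,d) ∈ {(F,T,T,F); (T,T,T,F)} — 2.
  e=T, f=F: a clause becomes empty — 0.
  e=F, f=T: 7 of the 16 assignments to (a,b,c,d) work.
  e=F, f=F: remaining (a,b,c,d) ∈ {(F,T,F,F); (T,T,F,F)} — 2.
Total: 2 + 0 + 7 + 2 = 11.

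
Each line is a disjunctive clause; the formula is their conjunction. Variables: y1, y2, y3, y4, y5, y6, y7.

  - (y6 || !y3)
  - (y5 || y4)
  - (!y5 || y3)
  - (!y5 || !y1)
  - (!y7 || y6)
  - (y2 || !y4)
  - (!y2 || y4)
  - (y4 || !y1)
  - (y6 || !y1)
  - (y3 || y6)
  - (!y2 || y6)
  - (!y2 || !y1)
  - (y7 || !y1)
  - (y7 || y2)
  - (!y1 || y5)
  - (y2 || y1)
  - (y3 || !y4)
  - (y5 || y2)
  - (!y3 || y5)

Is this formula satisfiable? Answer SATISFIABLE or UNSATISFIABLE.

y6 occurs only positively in the remaining clauses — set y6 = True.
Try y1 = False.
  then y2 is forced to True.
  then y4 is forced to True.
  then y3 is forced to True.
  then y5 is forced to True.
y7 is now unconstrained; take y7 = True.
So y1 = 0, y2 = 1, y3 = 1, y4 = 1, y5 = 1, y6 = 1, y7 = 1 is a satisfying assignment.

SATISFIABLE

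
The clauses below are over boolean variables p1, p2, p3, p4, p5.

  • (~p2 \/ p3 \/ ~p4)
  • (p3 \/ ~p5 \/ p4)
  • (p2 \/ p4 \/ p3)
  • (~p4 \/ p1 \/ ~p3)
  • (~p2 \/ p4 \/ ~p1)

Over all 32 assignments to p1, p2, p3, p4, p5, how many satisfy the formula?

Split on p4, then p3.
  p4=1, p3=1: remaining (p1,p2,p5) ∈ {(1,0,0); (1,0,1); (1,1,0); (1,1,1)} — 4.
  p4=1, p3=0: remaining (p1,p2,p5) ∈ {(0,0,0); (0,0,1); (1,0,0); (1,0,1)} — 4.
  p4=0, p3=1: p5 free; 3 ways for (p1,p2) × 2^1 = 6.
  p4=0, p3=0: remaining (p1,p2,p5) ∈ {(0,1,0)} — 1.
Total: 4 + 4 + 6 + 1 = 15.

15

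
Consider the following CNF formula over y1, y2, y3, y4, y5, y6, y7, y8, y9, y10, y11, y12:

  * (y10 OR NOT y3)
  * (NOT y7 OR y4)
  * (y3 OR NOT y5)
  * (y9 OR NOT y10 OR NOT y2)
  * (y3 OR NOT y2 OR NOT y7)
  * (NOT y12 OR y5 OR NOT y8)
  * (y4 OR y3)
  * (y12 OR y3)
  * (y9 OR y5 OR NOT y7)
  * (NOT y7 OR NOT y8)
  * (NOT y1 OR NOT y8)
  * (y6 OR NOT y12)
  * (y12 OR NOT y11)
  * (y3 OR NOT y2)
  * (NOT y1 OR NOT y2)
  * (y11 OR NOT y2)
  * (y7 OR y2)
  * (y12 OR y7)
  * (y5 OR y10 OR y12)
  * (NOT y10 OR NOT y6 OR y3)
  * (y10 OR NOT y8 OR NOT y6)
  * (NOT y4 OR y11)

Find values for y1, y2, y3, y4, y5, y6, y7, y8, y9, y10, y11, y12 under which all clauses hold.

Pure literal: y1 appears only negated; assign y1 = False.
y8 occurs only negated in the remaining clauses — set y8 = False.
Try y2 = False.
  then y7 is forced to True.
  then y4 is forced to True.
  then y11 is forced to True.
  then y12 is forced to True.
  then y6 is forced to True.
The remaining clauses are satisfied by y3 = True, y5 = True, y9 = True, y10 = True.
Every clause has at least one true literal under this assignment.

y1=F, y2=F, y3=T, y4=T, y5=T, y6=T, y7=T, y8=F, y9=T, y10=T, y11=T, y12=T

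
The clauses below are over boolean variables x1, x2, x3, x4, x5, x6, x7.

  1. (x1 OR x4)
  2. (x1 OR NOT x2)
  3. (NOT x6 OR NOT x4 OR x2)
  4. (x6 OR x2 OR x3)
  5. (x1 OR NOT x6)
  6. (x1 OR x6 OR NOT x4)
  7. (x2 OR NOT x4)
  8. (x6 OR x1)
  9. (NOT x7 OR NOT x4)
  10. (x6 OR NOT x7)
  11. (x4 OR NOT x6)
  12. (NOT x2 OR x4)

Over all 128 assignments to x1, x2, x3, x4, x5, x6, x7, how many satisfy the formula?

10

Case analysis on x4 and x6:
  x4=1, x6=1: remaining (x1,x2,x3,x5,x7) ∈ {(1,1,0,0,0); (1,1,0,1,0); (1,1,1,0,0); (1,1,1,1,0)} — 4.
  x4=1, x6=0: remaining (x1,x2,x3,x5,x7) ∈ {(1,1,0,0,0); (1,1,0,1,0); (1,1,1,0,0); (1,1,1,1,0)} — 4.
  x4=0, x6=1: a clause becomes empty — 0.
  x4=0, x6=0: remaining (x1,x2,x3,x5,x7) ∈ {(1,0,1,0,0); (1,0,1,1,0)} — 2.
Total: 4 + 4 + 0 + 2 = 10.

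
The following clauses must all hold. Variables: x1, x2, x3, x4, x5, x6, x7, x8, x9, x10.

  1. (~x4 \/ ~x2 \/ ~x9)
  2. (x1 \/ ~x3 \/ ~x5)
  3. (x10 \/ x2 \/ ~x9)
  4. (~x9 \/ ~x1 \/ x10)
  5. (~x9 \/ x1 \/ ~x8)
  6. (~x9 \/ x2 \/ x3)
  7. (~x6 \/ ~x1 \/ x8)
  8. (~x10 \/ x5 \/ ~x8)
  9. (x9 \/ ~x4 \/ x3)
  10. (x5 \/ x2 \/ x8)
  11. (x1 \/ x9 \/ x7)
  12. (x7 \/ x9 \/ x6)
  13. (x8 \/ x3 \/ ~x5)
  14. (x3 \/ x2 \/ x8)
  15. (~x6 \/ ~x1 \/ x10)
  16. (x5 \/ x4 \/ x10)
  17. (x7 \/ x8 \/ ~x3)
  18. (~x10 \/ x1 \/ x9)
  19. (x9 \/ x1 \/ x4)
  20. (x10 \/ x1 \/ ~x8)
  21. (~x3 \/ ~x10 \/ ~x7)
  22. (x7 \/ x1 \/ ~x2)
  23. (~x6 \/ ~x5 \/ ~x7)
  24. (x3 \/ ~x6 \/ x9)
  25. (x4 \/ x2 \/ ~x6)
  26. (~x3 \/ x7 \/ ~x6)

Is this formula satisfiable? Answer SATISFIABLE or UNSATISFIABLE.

SATISFIABLE

Branch on x1: take x1 = True.
Try x2 = True.
For the remaining variables, x3 = False, x4 = False, x5 = True, x6 = False, x7 = False, x8 = True, x9 = True, x10 = True works.
Every clause has at least one true literal under this assignment.
So x1=1  x2=1  x3=0  x4=0  x5=1  x6=0  x7=0  x8=1  x9=1  x10=1 is a satisfying assignment.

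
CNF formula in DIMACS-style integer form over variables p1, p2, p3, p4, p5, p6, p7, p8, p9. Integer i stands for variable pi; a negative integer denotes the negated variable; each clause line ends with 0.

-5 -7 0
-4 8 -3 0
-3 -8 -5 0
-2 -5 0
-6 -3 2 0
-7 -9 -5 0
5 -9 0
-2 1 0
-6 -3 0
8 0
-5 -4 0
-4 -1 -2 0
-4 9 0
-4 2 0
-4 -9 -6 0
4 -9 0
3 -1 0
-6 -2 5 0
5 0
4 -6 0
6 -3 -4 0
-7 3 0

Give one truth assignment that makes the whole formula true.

(p8) is a unit clause, so p8 = True.
(p5) is a unit clause, so p5 = True.
Unit propagation: (!p7) forces p7 = False.
(!p3) is a unit clause, so p3 = False.
(!p2) is a unit clause, so p2 = False.
Unit propagation: (!p4) forces p4 = False.
(!p9) is a unit clause, so p9 = False.
Unit propagation: (!p1) forces p1 = False.
(!p6) is a unit clause, so p6 = False.
Every clause has at least one true literal under this assignment.
Check each clause:
  1. (!p7 || !p5) — !p7 is true.
  2. (!p4 || p8 || !p3) — p8 is true.
  3. (!p3 || !p5 || !p8) — !p3 is true.
  4. (!p2 || !p5) — !p2 is true.
  5. (!p3 || p2 || !p6) — !p6 is true.
  6. (!p5 || !p7 || !p9) — !p7 is true.
  7. (!p9 || p5) — p5 is true.
  8. (p1 || !p2) — !p2 is true.
  9. (!p6 || !p3) — !p6 is true.
  10. (p8) — p8 is true.
  11. (!p4 || !p5) — !p4 is true.
  12. (!p2 || !p4 || !p1) — !p4 is true.
  13. (p9 || !p4) — !p4 is true.
  14. (!p4 || p2) — !p4 is true.
  15. (!p6 || !p4 || !p9) — !p6 is true.
  16. (p4 || !p9) — !p9 is true.
  17. (p3 || !p1) — !p1 is true.
  18. (!p2 || !p6 || p5) — !p6 is true.
  19. (p5) — p5 is true.
  20. (p4 || !p6) — !p6 is true.
  21. (!p4 || !p3 || p6) — !p4 is true.
  22. (!p7 || p3) — !p7 is true.

p1=F, p2=F, p3=F, p4=F, p5=T, p6=F, p7=F, p8=T, p9=F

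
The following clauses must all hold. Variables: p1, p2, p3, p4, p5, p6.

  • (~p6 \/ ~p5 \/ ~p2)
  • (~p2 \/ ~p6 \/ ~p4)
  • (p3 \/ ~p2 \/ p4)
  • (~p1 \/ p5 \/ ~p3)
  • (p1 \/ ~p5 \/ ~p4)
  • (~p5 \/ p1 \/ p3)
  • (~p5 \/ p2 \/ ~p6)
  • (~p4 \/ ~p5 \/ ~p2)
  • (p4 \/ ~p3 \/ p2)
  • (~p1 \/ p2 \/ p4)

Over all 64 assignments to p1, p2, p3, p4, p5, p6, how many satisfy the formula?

17

Split on p2, then p4.
  p2=T, p4=T: remaining (p1,p3,p5,p6) ∈ {(F,F,F,F); (F,T,F,F); (T,F,F,F)} — 3.
  p2=T, p4=F: remaining (p1,p3,p5,p6) ∈ {(F,T,F,F); (F,T,F,T); (F,T,T,F); (T,T,T,F)} — 4.
  p2=F, p4=T: 8 of the 16 assignments to (p1,p3,p5,p6) work.
  p2=F, p4=F: remaining (p1,p3,p5,p6) ∈ {(F,F,F,F); (F,F,F,T)} — 2.
Total: 3 + 4 + 8 + 2 = 17.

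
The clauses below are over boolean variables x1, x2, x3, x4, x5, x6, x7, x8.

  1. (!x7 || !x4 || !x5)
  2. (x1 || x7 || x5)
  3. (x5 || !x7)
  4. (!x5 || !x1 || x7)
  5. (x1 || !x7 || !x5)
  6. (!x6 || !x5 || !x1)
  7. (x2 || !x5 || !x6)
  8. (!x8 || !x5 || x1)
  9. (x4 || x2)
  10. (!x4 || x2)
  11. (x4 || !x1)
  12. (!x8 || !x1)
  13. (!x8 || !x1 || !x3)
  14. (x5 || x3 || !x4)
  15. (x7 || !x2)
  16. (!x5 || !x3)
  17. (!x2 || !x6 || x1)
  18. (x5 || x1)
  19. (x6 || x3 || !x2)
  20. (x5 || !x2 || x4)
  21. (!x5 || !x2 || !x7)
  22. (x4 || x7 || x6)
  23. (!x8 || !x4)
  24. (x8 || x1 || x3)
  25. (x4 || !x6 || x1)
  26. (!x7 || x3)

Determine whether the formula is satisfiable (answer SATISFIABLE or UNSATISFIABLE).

x5 = True:
  propagation gives x3=False, x7=False, x1=False, x8=False; an empty clause results — contradiction.
x5 = False:
  propagation gives x7=False, x1=True, x4=True, x2=True; an empty clause results — contradiction.
Every branch closes, so no satisfying assignment exists.

UNSATISFIABLE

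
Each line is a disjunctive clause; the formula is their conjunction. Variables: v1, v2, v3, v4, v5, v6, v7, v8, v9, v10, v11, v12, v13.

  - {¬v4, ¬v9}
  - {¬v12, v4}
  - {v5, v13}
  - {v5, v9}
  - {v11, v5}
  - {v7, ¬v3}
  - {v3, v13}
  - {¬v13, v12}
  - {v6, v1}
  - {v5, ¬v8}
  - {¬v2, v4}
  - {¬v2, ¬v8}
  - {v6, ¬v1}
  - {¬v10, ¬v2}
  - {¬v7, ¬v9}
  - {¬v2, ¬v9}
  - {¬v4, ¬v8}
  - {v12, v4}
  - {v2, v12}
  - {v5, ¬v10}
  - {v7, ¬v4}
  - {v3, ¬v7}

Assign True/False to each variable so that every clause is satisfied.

v1=1  v2=0  v3=1  v4=1  v5=1  v6=1  v7=1  v8=0  v9=0  v10=1  v11=1  v12=1  v13=1

Pure literal: v5 appears only positively; assign v5 = True.
v6 occurs only positively in the remaining clauses — set v6 = True.
Branch on v2: take v2 = False.
  then v12 is forced to True.
  then v4 is forced to True.
  then v9 is forced to False.
  then v8 is forced to False.
  then v7 is forced to True.
  then v3 is forced to True.
v1, v10, v11, v13 are now unconstrained; take v1 = True, v10 = True, v11 = True, v13 = True.
Check each clause:
  1. {¬v9, ¬v4} — ¬v9 is true.
  2. {¬v12, v4} — v4 is true.
  3. {v5, v13} — v5 is true.
  4. {v9, v5} — v5 is true.
  5. {v5, v11} — v11 is true.
  6. {v7, ¬v3} — v7 is true.
  7. {v13, v3} — v3 is true.
  8. {¬v13, v12} — v12 is true.
  9. {v6, v1} — v1 is true.
  10. {v5, ¬v8} — ¬v8 is true.
  11. {v4, ¬v2} — v4 is true.
  12. {¬v8, ¬v2} — ¬v8 is true.
  13. {¬v1, v6} — v6 is true.
  14. {¬v10, ¬v2} — ¬v2 is true.
  15. {¬v9, ¬v7} — ¬v9 is true.
  16. {¬v2, ¬v9} — ¬v2 is true.
  17. {¬v4, ¬v8} — ¬v8 is true.
  18. {v12, v4} — v12 is true.
  19. {v2, v12} — v12 is true.
  20. {¬v10, v5} — v5 is true.
  21. {v7, ¬v4} — v7 is true.
  22. {v3, ¬v7} — v3 is true.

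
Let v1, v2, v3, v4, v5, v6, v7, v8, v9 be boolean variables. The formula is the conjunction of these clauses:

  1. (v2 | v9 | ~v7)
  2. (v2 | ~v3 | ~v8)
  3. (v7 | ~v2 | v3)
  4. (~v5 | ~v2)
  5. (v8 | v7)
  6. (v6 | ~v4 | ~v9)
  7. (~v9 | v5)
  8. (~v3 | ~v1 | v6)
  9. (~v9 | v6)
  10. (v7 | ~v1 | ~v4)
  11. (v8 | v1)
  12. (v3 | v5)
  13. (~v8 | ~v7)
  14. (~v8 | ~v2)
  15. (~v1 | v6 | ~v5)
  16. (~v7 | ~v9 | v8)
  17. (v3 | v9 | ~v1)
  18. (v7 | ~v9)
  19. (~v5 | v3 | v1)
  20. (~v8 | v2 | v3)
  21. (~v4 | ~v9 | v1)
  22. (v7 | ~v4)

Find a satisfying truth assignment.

v4 occurs only negated in the remaining clauses — set v4 = False.
v6 occurs only positively in the remaining clauses — set v6 = True.
Branch on v1: take v1 = True.
Branch on v2: take v2 = True.
  then v5 is forced to False.
  then v9 is forced to False.
  then v3 is forced to True.
  then v8 is forced to False.
  then v7 is forced to True.

v1=1, v2=1, v3=1, v4=0, v5=0, v6=1, v7=1, v8=0, v9=0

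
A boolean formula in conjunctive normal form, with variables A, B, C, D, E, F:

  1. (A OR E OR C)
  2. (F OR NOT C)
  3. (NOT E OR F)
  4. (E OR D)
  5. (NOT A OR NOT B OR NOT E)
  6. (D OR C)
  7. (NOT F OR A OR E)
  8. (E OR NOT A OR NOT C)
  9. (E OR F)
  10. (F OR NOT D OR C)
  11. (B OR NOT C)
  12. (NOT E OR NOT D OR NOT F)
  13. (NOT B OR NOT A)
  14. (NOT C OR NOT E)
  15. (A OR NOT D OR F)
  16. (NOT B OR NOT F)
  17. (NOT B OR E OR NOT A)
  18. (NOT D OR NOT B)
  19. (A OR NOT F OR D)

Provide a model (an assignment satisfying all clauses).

A=1, B=0, C=0, D=1, E=0, F=1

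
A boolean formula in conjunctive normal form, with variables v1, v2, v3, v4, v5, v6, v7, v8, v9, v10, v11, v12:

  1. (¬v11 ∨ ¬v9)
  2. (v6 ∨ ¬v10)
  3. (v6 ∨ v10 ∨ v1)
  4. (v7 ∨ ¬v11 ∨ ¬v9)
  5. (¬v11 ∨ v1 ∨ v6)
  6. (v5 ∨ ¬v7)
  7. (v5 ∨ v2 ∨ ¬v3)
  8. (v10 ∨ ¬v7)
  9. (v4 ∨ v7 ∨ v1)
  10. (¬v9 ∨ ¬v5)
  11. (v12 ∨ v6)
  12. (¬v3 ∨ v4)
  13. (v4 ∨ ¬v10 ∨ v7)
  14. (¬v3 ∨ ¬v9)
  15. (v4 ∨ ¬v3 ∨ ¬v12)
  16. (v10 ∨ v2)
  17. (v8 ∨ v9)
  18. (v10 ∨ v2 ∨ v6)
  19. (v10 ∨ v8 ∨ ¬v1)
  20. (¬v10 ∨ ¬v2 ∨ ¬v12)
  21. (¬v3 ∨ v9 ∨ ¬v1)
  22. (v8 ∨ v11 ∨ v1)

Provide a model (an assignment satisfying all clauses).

v3 occurs only negated in the remaining clauses — set v3 = False.
Pure literal: v4 appears only positively; assign v4 = True.
Branch on v1: take v1 = True.
Branch on v2: take v2 = False.
  then v10 is forced to True.
  then v6 is forced to True.
Branch on v5: take v5 = False.
  then v7 is forced to False.
The remaining clauses are satisfied by v8 = True, v9 = False, v11 = False, v12 = False.
Every clause has at least one true literal under this assignment.
Check each clause:
  1. (¬v11 ∨ ¬v9) — ¬v11 is true.
  2. (¬v10 ∨ v6) — v6 is true.
  3. (v1 ∨ v6 ∨ v10) — v1 is true.
  4. (¬v9 ∨ ¬v11 ∨ v7) — ¬v9 is true.
  5. (¬v11 ∨ v1 ∨ v6) — v1 is true.
  6. (v5 ∨ ¬v7) — ¬v7 is true.
  7. (v2 ∨ ¬v3 ∨ v5) — ¬v3 is true.
  8. (¬v7 ∨ v10) — ¬v7 is true.
  9. (v1 ∨ v7 ∨ v4) — v1 is true.
  10. (¬v9 ∨ ¬v5) — ¬v5 is true.
  11. (v12 ∨ v6) — v6 is true.
  12. (¬v3 ∨ v4) — v4 is true.
  13. (¬v10 ∨ v7 ∨ v4) — v4 is true.
  14. (¬v9 ∨ ¬v3) — ¬v3 is true.
  15. (¬v3 ∨ v4 ∨ ¬v12) — ¬v12 is true.
  16. (v2 ∨ v10) — v10 is true.
  17. (v9 ∨ v8) — v8 is true.
  18. (v6 ∨ v2 ∨ v10) — v10 is true.
  19. (¬v1 ∨ v10 ∨ v8) — v8 is true.
  20. (¬v10 ∨ ¬v12 ∨ ¬v2) — ¬v12 is true.
  21. (¬v3 ∨ ¬v1 ∨ v9) — ¬v3 is true.
  22. (v1 ∨ v8 ∨ v11) — v8 is true.

v1=True, v2=False, v3=False, v4=True, v5=False, v6=True, v7=False, v8=True, v9=False, v10=True, v11=False, v12=False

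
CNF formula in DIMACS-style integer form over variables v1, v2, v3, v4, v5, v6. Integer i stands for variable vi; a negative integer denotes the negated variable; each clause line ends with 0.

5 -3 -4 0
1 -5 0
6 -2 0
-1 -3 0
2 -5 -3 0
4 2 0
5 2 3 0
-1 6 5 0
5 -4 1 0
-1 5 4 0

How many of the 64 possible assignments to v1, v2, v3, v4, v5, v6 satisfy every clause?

7

Satisfying assignments:
  v1=F v2=T v3=F v4=F v5=F v6=T
  v1=F v2=T v3=T v4=F v5=F v6=T
  v1=T v2=F v3=F v4=T v5=T v6=F
  v1=T v2=F v3=F v4=T v5=T v6=T
  v1=T v2=T v3=F v4=F v5=T v6=T
  v1=T v2=T v3=F v4=T v5=F v6=T
  v1=T v2=T v3=F v4=T v5=T v6=T
Count: 7.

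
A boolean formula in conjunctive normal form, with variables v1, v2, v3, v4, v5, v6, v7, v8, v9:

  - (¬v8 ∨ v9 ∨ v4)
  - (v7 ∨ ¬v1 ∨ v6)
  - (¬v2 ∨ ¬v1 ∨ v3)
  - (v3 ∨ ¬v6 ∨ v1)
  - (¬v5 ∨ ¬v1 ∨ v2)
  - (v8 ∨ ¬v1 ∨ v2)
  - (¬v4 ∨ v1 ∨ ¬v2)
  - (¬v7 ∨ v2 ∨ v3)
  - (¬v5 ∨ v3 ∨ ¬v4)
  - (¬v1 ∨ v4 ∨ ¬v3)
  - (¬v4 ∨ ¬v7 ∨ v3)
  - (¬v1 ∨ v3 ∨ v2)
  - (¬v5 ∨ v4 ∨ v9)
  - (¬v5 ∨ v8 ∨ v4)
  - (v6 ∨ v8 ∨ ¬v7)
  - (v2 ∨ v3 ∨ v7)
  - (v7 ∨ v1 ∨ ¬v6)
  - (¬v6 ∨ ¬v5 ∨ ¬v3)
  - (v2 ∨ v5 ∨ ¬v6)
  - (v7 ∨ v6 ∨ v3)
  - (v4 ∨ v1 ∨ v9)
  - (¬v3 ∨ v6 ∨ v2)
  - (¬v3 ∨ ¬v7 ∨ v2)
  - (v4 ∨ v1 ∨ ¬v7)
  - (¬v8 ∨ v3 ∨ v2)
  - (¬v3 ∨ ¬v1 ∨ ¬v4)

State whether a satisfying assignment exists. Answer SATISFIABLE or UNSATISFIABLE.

SATISFIABLE

Pure literal: v9 appears only positively; assign v9 = True.
Branch on v1: take v1 = False.
The remaining clauses are satisfied by v2 = True, v3 = True, v4 = False, v5 = False, v6 = False, v7 = False, v8 = True.
So v1 = F  v2 = T  v3 = T  v4 = F  v5 = F  v6 = F  v7 = F  v8 = T  v9 = T is a satisfying assignment.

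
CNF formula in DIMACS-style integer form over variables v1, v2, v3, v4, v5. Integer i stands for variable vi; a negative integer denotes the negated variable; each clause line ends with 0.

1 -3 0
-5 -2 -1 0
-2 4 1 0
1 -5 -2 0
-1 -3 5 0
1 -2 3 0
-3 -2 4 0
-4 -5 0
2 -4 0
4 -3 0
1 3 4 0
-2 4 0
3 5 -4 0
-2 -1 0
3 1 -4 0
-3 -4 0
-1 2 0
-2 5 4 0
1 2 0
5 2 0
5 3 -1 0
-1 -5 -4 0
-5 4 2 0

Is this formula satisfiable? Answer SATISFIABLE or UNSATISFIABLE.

UNSATISFIABLE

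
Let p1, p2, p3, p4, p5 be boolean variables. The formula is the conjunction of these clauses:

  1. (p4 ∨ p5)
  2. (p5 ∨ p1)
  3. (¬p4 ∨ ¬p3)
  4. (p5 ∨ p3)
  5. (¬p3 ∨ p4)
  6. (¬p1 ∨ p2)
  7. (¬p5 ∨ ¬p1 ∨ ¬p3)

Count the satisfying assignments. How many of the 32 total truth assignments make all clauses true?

6

The models are:
  p1=0 p2=0 p3=0 p4=0 p5=1
  p1=0 p2=0 p3=0 p4=1 p5=1
  p1=0 p2=1 p3=0 p4=0 p5=1
  p1=0 p2=1 p3=0 p4=1 p5=1
  p1=1 p2=1 p3=0 p4=0 p5=1
  p1=1 p2=1 p3=0 p4=1 p5=1
Count: 6.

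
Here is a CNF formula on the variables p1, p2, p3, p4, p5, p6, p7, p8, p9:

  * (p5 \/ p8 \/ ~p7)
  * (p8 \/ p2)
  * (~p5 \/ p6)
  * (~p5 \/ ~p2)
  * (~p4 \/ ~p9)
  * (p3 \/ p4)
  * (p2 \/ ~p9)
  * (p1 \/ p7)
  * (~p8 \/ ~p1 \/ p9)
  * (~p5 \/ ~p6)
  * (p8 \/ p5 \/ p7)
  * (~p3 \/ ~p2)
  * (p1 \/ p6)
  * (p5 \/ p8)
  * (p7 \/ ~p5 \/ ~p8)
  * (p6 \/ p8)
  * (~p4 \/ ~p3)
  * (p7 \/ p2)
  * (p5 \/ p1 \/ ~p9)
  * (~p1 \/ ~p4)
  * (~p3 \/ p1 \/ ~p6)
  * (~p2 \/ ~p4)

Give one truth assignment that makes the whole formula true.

p1=False, p2=False, p3=False, p4=True, p5=False, p6=True, p7=True, p8=True, p9=False

Check each clause:
  1. (p5 \/ ~p7 \/ p8) — p8 is true.
  2. (p8 \/ p2) — p8 is true.
  3. (~p5 \/ p6) — ~p5 is true.
  4. (~p5 \/ ~p2) — ~p5 is true.
  5. (~p9 \/ ~p4) — ~p9 is true.
  6. (p4 \/ p3) — p4 is true.
  7. (~p9 \/ p2) — ~p9 is true.
  8. (p1 \/ p7) — p7 is true.
  9. (~p1 \/ p9 \/ ~p8) — ~p1 is true.
  10. (~p6 \/ ~p5) — ~p5 is true.
  11. (p8 \/ p5 \/ p7) — p8 is true.
  12. (~p3 \/ ~p2) — ~p3 is true.
  13. (p1 \/ p6) — p6 is true.
  14. (p8 \/ p5) — p8 is true.
  15. (p7 \/ ~p8 \/ ~p5) — ~p5 is true.
  16. (p8 \/ p6) — p8 is true.
  17. (~p4 \/ ~p3) — ~p3 is true.
  18. (p7 \/ p2) — p7 is true.
  19. (~p9 \/ p5 \/ p1) — ~p9 is true.
  20. (~p4 \/ ~p1) — ~p1 is true.
  21. (p1 \/ ~p3 \/ ~p6) — ~p3 is true.
  22. (~p2 \/ ~p4) — ~p2 is true.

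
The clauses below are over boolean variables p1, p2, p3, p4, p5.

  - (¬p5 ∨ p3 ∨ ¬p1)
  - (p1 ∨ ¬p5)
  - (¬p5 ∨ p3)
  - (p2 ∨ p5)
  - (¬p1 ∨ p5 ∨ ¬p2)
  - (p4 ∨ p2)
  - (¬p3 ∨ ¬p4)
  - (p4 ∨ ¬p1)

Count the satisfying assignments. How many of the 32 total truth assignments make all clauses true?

3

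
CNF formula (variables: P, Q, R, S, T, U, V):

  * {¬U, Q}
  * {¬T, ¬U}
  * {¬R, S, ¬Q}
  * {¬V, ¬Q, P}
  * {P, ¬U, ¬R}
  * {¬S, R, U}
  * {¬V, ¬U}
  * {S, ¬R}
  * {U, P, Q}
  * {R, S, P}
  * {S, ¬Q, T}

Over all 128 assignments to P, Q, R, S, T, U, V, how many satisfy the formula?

19

Split on U, then Q.
  U=T, Q=T: remaining (P,R,S,T,V) ∈ {(F,F,T,F,F); (T,F,T,F,F); (T,T,T,F,F)} — 3.
  U=T, Q=F: a clause becomes empty — 0.
  U=F, Q=T: 8 of the 32 assignments to (P,R,S,T,V) work.
  U=F, Q=F: T, V free; 2 ways for (P,R,S) × 2^2 = 8.
Total: 3 + 0 + 8 + 8 = 19.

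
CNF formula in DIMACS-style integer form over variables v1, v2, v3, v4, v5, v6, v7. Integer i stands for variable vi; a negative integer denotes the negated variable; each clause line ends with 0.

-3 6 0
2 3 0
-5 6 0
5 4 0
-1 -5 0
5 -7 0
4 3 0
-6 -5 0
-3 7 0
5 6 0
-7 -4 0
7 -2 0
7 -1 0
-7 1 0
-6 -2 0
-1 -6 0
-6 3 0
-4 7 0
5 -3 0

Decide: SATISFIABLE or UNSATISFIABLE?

v5 = True:
  propagation gives v6=True; an empty clause results — contradiction.
v5 = False:
  propagation gives v4=True, v7=False; an empty clause results — contradiction.
Every branch closes, so no satisfying assignment exists.

UNSATISFIABLE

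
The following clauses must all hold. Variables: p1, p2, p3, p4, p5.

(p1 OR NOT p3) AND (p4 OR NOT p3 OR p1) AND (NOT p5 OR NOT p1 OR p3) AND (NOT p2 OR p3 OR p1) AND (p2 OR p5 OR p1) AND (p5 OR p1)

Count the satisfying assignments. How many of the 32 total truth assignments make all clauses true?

Split on p1, then p3.
  p1=1, p3=1: p2, p4, p5 free → 2^3 = 8.
  p1=1, p3=0: remaining (p2,p4,p5) ∈ {(0,0,0); (0,1,0); (1,0,0); (1,1,0)} — 4.
  p1=0, p3=1: a clause becomes empty — 0.
  p1=0, p3=0: remaining (p2,p4,p5) ∈ {(0,0,1); (0,1,1)} — 2.
Total: 8 + 4 + 0 + 2 = 14.

14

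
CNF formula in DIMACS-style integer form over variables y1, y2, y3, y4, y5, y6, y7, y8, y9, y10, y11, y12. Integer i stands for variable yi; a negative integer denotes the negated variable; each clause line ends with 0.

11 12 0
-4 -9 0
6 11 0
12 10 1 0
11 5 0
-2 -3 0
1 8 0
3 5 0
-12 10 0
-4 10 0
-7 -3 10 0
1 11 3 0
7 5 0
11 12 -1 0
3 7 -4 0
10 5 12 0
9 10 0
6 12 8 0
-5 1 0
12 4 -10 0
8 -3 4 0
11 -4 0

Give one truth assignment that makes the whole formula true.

y1=True, y2=False, y3=False, y4=True, y5=True, y6=False, y7=True, y8=True, y9=False, y10=True, y11=True, y12=True

Check each clause:
  1. (y12 \/ y11) — y11 is true.
  2. (~y4 \/ ~y9) — ~y9 is true.
  3. (y6 \/ y11) — y11 is true.
  4. (y12 \/ y10 \/ y1) — y1 is true.
  5. (y5 \/ y11) — y11 is true.
  6. (~y2 \/ ~y3) — ~y3 is true.
  7. (y1 \/ y8) — y8 is true.
  8. (y5 \/ y3) — y5 is true.
  9. (y10 \/ ~y12) — y10 is true.
  10. (~y4 \/ y10) — y10 is true.
  11. (~y7 \/ ~y3 \/ y10) — y10 is true.
  12. (y1 \/ y3 \/ y11) — y1 is true.
  13. (y5 \/ y7) — y5 is true.
  14. (y11 \/ ~y1 \/ y12) — y11 is true.
  15. (y7 \/ y3 \/ ~y4) — y7 is true.
  16. (y10 \/ y5 \/ y12) — y10 is true.
  17. (y9 \/ y10) — y10 is true.
  18. (y6 \/ y12 \/ y8) — y8 is true.
  19. (~y5 \/ y1) — y1 is true.
  20. (~y10 \/ y12 \/ y4) — y4 is true.
  21. (~y3 \/ y8 \/ y4) — y8 is true.
  22. (y11 \/ ~y4) — y11 is true.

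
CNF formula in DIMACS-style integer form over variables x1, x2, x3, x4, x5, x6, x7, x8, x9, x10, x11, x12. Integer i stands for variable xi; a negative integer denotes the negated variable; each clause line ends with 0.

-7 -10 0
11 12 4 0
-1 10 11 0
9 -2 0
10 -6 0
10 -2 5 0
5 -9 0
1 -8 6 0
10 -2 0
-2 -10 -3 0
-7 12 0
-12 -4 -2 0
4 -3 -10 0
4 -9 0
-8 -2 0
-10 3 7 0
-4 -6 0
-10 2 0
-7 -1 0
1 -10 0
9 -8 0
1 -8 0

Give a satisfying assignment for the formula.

x1 = 0, x2 = 0, x3 = 1, x4 = 1, x5 = 1, x6 = 0, x7 = 0, x8 = 0, x9 = 0, x10 = 0, x11 = 1, x12 = 1

x5 occurs only positively in the remaining clauses — set x5 = True.
Pure literal: x8 appears only negated; assign x8 = False.
Set x1 = False and propagate.
  then x10 is forced to False.
  then x6 is forced to False.
  then x2 is forced to False.
For the remaining variables, x3 = True, x4 = True, x7 = False, x9 = False, x11 = True, x12 = True works.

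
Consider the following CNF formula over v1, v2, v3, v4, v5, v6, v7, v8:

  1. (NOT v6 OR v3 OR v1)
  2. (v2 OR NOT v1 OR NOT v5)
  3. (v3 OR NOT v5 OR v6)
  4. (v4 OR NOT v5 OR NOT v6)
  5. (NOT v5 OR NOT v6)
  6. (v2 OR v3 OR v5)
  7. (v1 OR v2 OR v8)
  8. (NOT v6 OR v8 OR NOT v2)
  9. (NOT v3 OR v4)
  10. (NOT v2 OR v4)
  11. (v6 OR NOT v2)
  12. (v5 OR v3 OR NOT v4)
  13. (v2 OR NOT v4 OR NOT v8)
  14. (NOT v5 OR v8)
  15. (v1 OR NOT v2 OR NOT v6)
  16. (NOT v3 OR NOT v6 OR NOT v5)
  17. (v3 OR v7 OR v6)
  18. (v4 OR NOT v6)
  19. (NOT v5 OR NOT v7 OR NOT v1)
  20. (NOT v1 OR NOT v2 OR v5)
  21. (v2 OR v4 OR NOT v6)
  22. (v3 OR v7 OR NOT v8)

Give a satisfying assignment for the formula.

v1=True, v2=False, v3=True, v4=True, v5=False, v6=True, v7=True, v8=False

Branch on v1: take v1 = True.
Set v2 = False and propagate.
  then v5 is forced to False.
  then v3 is forced to True.
  then v4 is forced to True.
  then v8 is forced to False.
v6, v7 are now unconstrained; take v6 = True, v7 = True.
Every clause has at least one true literal under this assignment.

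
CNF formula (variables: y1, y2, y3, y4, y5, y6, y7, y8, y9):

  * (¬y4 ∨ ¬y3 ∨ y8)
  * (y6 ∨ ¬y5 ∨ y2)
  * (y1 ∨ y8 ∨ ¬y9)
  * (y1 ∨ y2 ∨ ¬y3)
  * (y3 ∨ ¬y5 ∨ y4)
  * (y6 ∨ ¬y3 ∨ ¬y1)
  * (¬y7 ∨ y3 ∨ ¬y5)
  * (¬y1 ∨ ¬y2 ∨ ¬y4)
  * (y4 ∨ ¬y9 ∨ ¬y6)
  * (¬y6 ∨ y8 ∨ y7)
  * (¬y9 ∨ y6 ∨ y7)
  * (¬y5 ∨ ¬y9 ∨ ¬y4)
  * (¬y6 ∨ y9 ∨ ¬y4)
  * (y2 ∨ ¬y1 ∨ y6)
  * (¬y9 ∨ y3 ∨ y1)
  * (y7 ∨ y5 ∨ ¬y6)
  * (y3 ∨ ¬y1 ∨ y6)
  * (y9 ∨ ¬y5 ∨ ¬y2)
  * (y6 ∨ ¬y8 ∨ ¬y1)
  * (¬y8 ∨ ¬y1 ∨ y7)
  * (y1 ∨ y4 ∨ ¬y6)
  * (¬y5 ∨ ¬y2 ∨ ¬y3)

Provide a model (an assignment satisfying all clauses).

y1=False  y2=True  y3=True  y4=True  y5=False  y6=False  y7=False  y8=True  y9=False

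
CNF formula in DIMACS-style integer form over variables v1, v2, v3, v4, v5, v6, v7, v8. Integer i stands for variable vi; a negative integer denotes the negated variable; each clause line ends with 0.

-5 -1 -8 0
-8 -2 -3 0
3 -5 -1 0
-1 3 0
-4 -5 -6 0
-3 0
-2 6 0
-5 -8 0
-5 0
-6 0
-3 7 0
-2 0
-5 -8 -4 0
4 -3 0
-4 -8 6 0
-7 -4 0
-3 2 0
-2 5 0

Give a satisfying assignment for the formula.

v1=F  v2=F  v3=F  v4=T  v5=F  v6=F  v7=F  v8=F

(NOT v3) is a unit clause, so v3 = False.
Unit propagation: (NOT v1) forces v1 = False.
The clause (NOT v5) is unit: v5 must be False.
(NOT v6) is a unit clause, so v6 = False.
The clause (NOT v2) is unit: v2 must be False.
v7 occurs only negated in the remaining clauses — set v7 = False.
Pure literal: v8 appears only negated; assign v8 = False.
v4 is now unconstrained; take v4 = True.
Check each clause:
  1. (NOT v1 OR NOT v8 OR NOT v5) — NOT v8 is true.
  2. (NOT v2 OR NOT v8 OR NOT v3) — NOT v8 is true.
  3. (NOT v5 OR v3 OR NOT v1) — NOT v1 is true.
  4. (v3 OR NOT v1) — NOT v1 is true.
  5. (NOT v6 OR NOT v5 OR NOT v4) — NOT v6 is true.
  6. (NOT v3) — NOT v3 is true.
  7. (v6 OR NOT v2) — NOT v2 is true.
  8. (NOT v5 OR NOT v8) — NOT v8 is true.
  9. (NOT v5) — NOT v5 is true.
  10. (NOT v6) — NOT v6 is true.
  11. (v7 OR NOT v3) — NOT v3 is true.
  12. (NOT v2) — NOT v2 is true.
  13. (NOT v8 OR NOT v5 OR NOT v4) — NOT v8 is true.
  14. (v4 OR NOT v3) — v4 is true.
  15. (NOT v8 OR v6 OR NOT v4) — NOT v8 is true.
  16. (NOT v7 OR NOT v4) — NOT v7 is true.
  17. (v2 OR NOT v3) — NOT v3 is true.
  18. (v5 OR NOT v2) — NOT v2 is true.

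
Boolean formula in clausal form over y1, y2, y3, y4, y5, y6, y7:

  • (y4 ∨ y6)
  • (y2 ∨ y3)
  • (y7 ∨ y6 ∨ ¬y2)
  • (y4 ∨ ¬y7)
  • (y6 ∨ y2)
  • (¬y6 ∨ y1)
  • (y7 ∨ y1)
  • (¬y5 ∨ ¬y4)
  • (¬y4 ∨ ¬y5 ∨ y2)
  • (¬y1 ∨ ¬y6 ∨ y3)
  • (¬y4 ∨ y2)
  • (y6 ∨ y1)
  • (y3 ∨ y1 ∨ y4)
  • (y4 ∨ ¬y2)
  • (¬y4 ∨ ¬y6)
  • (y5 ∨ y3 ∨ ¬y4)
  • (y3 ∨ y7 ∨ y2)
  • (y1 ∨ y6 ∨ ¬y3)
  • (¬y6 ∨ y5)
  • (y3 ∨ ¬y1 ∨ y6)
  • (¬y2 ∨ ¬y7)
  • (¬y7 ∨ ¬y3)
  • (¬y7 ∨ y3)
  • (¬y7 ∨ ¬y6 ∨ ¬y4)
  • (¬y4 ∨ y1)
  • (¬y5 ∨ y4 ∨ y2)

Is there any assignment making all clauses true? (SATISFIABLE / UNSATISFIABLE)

UNSATISFIABLE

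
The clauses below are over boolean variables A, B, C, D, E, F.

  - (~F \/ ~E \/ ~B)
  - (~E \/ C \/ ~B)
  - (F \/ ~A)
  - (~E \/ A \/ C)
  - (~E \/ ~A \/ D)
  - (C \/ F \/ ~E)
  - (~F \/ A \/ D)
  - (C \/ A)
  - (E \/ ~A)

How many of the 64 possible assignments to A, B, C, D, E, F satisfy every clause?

Split on A, then E.
  A=1, E=1: remaining (B,C,D,F) ∈ {(0,0,1,1); (0,1,1,1)} — 2.
  A=1, E=0: a clause becomes empty — 0.
  A=0, E=1: 5 of the 16 assignments to (B,C,D,F) work.
  A=0, E=0: B free; 3 ways for (C,D,F) × 2^1 = 6.
Total: 2 + 0 + 5 + 6 = 13.

13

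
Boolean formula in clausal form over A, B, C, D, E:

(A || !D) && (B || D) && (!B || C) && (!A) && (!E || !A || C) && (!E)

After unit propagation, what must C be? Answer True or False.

True

Unit clause (!A) sets A = False.
In (!D || A), A is now false; !D must hold, so D = False.
From (D || B) and D = False: B = True.
(C || !B) with B = True leaves only C, so C = True.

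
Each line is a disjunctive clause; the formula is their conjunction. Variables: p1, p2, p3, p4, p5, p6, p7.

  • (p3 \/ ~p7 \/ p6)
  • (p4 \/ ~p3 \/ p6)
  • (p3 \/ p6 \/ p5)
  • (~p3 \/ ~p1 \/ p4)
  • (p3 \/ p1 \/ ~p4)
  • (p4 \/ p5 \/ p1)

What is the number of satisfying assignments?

62

Case analysis on p3 and p4:
  p3=1, p4=1: p1, p2, p5, p6, p7 free → 2^5 = 32.
  p3=1, p4=0: remaining (p1,p2,p5,p6,p7) ∈ {(0,0,1,1,0); (0,0,1,1,1); (0,1,1,1,0); (0,1,1,1,1)} — 4.
  p3=0, p4=1: p2 free; 5 ways for (p1,p5,p6,p7) × 2^1 = 10.
  p3=0, p4=0: p2 free; 8 ways for (p1,p5,p6,p7) × 2^1 = 16.
Total: 32 + 4 + 10 + 16 = 62.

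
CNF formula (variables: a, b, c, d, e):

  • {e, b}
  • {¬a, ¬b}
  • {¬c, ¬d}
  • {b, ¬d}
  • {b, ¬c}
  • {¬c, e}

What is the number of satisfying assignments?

The models are:
  a=F b=F c=F d=F e=T
  a=F b=T c=F d=F e=F
  a=F b=T c=F d=F e=T
  a=F b=T c=F d=T e=F
  a=F b=T c=F d=T e=T
  a=F b=T c=T d=F e=T
  a=T b=F c=F d=F e=T
That's 7 in total.

7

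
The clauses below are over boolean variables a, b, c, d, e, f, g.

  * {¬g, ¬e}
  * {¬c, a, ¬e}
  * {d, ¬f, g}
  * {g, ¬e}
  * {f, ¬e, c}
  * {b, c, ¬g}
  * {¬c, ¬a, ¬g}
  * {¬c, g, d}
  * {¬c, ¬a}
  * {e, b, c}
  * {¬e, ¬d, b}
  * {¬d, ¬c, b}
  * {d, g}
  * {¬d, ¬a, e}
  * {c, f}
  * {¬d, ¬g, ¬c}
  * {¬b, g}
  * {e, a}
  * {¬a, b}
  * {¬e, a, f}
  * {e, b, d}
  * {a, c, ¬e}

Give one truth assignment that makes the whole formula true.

Try a = True.
  then c is forced to False.
  then f is forced to True.
  then b is forced to True.
  then g is forced to True.
  then e is forced to False.
  then d is forced to False.

a=T  b=T  c=F  d=F  e=F  f=T  g=T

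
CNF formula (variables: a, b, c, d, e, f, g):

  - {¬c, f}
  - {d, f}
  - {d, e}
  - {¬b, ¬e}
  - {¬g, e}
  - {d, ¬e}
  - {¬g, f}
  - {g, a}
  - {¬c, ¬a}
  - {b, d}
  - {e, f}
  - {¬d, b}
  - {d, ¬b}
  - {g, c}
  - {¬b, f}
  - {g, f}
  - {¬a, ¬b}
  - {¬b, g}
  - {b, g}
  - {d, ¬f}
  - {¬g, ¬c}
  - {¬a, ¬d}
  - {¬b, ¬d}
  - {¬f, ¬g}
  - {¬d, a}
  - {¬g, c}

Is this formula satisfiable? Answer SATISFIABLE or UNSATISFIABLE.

d = True:
  propagation gives b=True; an empty clause results — contradiction.
d = False:
  propagation gives f=True; an empty clause results — contradiction.
Every branch closes, so no satisfying assignment exists.

UNSATISFIABLE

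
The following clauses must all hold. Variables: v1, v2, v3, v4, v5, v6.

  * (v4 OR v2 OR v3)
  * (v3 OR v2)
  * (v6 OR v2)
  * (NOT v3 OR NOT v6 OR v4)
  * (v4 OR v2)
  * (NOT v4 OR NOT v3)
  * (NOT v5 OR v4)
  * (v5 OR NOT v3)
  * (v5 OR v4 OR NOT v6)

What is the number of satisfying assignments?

10

Split on v4, then v3.
  v4=T, v3=T: a clause becomes empty — 0.
  v4=T, v3=F: forces v2=T; v1, v5, v6 free → 2^3 = 8.
  v4=F, v3=T: a clause becomes empty — 0.
  v4=F, v3=F: remaining (v1,v2,v5,v6) ∈ {(F,T,F,F); (T,T,F,F)} — 2.
Total: 0 + 8 + 0 + 2 = 10.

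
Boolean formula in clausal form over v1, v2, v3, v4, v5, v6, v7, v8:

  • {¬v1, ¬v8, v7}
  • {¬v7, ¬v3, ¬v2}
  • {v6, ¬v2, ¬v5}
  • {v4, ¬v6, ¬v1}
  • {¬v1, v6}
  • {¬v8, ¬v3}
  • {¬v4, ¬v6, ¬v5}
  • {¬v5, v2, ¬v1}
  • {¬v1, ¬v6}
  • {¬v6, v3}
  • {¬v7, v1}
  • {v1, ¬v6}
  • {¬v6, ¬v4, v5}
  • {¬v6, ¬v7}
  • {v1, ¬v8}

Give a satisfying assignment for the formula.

v8 occurs only negated in the remaining clauses — set v8 = False.
Set v1 = False and propagate.
  then v7 is forced to False.
  then v6 is forced to False.
Try v2 = False.
v3, v4, v5 are now unconstrained; take v3 = False, v4 = True, v5 = False.
Every clause has at least one true literal under this assignment.

v1=F, v2=F, v3=F, v4=T, v5=F, v6=F, v7=F, v8=F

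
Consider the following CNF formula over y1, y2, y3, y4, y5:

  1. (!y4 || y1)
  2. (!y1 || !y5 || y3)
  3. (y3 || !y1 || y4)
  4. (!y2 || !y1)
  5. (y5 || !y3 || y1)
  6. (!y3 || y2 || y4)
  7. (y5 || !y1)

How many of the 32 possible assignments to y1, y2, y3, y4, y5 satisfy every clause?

6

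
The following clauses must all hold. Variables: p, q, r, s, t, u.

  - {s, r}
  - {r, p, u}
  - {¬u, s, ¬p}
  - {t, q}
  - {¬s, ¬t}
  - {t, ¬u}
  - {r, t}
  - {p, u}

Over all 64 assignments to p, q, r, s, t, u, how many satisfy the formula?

6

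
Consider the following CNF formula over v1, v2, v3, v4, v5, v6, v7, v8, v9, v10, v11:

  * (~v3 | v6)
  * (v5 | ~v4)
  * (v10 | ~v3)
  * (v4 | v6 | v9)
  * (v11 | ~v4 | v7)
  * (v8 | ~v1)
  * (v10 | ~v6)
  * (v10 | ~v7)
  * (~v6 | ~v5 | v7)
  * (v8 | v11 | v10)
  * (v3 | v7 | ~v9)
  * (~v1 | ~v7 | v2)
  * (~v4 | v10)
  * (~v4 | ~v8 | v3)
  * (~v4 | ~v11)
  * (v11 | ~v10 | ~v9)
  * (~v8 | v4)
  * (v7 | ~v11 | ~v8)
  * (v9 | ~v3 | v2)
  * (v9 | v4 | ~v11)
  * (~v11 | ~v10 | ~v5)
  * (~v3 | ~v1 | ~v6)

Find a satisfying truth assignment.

Pure literal: v1 appears only negated; assign v1 = False.
v2 occurs only positively in the remaining clauses — set v2 = True.
Branch on v3: take v3 = True.
  then v6 is forced to True.
  then v10 is forced to True.
The remaining clauses are satisfied by v4 = False, v5 = False, v7 = False, v8 = False, v9 = True, v11 = True.
Every clause has at least one true literal under this assignment.

v1=F  v2=T  v3=T  v4=F  v5=F  v6=T  v7=F  v8=F  v9=T  v10=T  v11=T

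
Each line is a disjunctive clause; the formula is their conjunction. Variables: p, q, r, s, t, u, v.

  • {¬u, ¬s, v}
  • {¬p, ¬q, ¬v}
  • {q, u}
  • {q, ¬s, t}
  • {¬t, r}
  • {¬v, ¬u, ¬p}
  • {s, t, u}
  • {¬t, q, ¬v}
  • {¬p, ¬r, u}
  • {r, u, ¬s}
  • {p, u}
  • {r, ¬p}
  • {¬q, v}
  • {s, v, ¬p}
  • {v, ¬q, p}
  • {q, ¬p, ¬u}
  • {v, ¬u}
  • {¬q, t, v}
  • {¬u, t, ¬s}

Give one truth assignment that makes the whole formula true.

p = False, q = True, r = True, s = False, t = True, u = True, v = True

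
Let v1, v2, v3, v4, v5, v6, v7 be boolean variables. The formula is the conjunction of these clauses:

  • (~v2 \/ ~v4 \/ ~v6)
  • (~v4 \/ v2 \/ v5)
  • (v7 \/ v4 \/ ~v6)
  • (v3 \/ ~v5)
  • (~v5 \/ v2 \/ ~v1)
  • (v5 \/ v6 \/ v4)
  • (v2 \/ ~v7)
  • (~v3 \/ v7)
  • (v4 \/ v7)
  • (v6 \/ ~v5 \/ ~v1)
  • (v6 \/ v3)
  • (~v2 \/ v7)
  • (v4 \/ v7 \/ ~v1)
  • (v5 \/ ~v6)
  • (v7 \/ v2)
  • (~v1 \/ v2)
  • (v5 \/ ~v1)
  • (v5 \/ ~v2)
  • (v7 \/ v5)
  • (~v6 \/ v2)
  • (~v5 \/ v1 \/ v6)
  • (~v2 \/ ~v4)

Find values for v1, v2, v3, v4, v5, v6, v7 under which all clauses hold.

v1 = False, v2 = True, v3 = True, v4 = False, v5 = True, v6 = True, v7 = True

Branch on v1: take v1 = False.
For the remaining variables, v2 = True, v3 = True, v4 = False, v5 = True, v6 = True, v7 = True works.
Every clause has at least one true literal under this assignment.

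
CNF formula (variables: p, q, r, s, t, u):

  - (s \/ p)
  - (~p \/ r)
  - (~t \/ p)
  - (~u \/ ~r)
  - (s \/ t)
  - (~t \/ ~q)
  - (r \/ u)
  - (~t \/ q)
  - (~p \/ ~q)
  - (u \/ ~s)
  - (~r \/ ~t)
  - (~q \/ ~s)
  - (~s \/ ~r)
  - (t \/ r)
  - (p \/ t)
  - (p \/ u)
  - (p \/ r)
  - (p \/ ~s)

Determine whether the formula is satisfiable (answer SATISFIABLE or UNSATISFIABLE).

UNSATISFIABLE

p = True:
  propagation gives r=True, u=False, q=False, t=False; an empty clause results — contradiction.
p = False:
  propagation gives s=True; an empty clause results — contradiction.
Every branch closes, so no satisfying assignment exists.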